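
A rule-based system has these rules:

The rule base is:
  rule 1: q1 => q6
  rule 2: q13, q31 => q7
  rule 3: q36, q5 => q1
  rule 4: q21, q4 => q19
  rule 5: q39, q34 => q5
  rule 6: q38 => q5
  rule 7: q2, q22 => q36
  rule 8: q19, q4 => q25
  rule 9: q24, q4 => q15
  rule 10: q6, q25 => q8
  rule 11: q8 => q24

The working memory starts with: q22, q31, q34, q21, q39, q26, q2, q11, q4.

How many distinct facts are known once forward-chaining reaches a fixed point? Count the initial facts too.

Round 1: rule 4 [q21, q4 => q19]; rule 5 [q39, q34 => q5]; rule 7 [q2, q22 => q36]. Adds q19, q5, q36.
Round 2: rule 3 [q36, q5 => q1]; rule 8 [q19, q4 => q25]. Adds q1, q25.
Round 3: rule 1 [q1 => q6]. Adds q6.
Round 4: rule 10 [q6, q25 => q8]. Adds q8.
Round 5: rule 11 [q8 => q24]. Adds q24.
Round 6: rule 9 [q24, q4 => q15]. Adds q15.
Closure: {q1, q11, q15, q19, q2, q21, q22, q24, q25, q26, q31, q34, q36, q39, q4, q5, q6, q8} — 18 facts.

18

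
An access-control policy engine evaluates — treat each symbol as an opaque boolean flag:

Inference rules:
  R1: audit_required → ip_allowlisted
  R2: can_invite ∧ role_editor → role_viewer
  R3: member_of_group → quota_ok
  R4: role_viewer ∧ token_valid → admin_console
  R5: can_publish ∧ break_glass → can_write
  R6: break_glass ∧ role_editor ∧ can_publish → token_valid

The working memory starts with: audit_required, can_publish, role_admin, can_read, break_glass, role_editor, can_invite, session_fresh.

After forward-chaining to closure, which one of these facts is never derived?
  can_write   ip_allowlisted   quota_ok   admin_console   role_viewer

quota_ok

Round 1: R1 [audit_required → ip_allowlisted]; R2 [can_invite ∧ role_editor → role_viewer]; R5 [can_publish ∧ break_glass → can_write]; R6 [break_glass ∧ role_editor ∧ can_publish → token_valid]. New: ip_allowlisted, role_viewer, can_write, token_valid.
Round 2: R4 [role_viewer ∧ token_valid → admin_console]. New: admin_console.
Derived: ip_allowlisted (round 1), admin_console (round 2), role_viewer (round 1), can_write (round 1). quota_ok never appears in any round.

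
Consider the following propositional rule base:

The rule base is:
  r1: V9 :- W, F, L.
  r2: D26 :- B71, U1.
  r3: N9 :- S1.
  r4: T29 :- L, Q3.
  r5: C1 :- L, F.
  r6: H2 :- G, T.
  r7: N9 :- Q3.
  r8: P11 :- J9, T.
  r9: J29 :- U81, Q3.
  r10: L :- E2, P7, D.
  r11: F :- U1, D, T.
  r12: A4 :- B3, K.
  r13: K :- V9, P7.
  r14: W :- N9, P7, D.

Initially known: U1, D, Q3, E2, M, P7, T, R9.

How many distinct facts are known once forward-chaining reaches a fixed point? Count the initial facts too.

16

Round 1 fires r7, r10, r11, giving N9, L, F.
Round 2 fires r4, r5, r14, giving T29, C1, W.
Round 3 fires r1, giving V9.
Round 4 fires r13, giving K.
Closure: {C1, D, E2, F, K, L, M, N9, P7, Q3, R9, T, T29, U1, V9, W} — 16 facts.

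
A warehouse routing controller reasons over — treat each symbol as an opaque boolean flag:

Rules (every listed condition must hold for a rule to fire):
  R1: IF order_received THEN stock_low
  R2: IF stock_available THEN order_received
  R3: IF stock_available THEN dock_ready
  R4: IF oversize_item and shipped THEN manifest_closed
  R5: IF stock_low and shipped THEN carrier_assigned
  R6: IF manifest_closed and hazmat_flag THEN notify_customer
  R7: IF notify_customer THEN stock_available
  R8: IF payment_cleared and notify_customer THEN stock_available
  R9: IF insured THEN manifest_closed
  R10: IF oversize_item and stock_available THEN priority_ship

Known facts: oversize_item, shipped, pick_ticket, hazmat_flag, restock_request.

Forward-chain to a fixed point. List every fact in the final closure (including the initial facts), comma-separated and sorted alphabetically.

carrier_assigned, dock_ready, hazmat_flag, manifest_closed, notify_customer, order_received, oversize_item, pick_ticket, priority_ship, restock_request, shipped, stock_available, stock_low

Round 1: R4 [IF oversize_item and shipped THEN manifest_closed]. Adds manifest_closed.
Round 2: R6 [IF manifest_closed and hazmat_flag THEN notify_customer]. Adds notify_customer.
Round 3: R7 [IF notify_customer THEN stock_available]. Adds stock_available.
Round 4: R2 [IF stock_available THEN order_received]; R3 [IF stock_available THEN dock_ready]; R10 [IF oversize_item and stock_available THEN priority_ship]. Adds order_received, dock_ready, priority_ship.
Round 5: R1 [IF order_received THEN stock_low]. Adds stock_low.
Round 6: R5 [IF stock_low and shipped THEN carrier_assigned]. Adds carrier_assigned.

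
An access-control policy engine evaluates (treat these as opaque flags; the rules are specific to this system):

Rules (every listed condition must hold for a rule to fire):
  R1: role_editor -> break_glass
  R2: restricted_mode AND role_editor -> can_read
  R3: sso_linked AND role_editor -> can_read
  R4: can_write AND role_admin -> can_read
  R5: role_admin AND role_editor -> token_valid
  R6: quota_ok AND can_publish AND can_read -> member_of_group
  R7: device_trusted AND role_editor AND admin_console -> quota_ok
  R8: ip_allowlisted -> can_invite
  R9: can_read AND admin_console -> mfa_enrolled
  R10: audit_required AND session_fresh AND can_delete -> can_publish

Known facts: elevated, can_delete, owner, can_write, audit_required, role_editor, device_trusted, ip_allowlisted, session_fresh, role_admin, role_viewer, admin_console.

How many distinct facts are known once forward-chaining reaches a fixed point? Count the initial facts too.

Round 1: R1 [role_editor -> break_glass]; R4 [can_write AND role_admin -> can_read]; R5 [role_admin AND role_editor -> token_valid]; R7 [device_trusted AND role_editor AND admin_console -> quota_ok]; R8 [ip_allowlisted -> can_invite]; R10 [audit_required AND session_fresh AND can_delete -> can_publish]. New: break_glass, can_read, token_valid, quota_ok, can_invite, can_publish.
Round 2: R6 [quota_ok AND can_publish AND can_read -> member_of_group]; R9 [can_read AND admin_console -> mfa_enrolled]. New: member_of_group, mfa_enrolled.
Closure: {admin_console, audit_required, break_glass, can_delete, can_invite, can_publish, can_read, can_write, device_trusted, elevated, ip_allowlisted, member_of_group, mfa_enrolled, owner, quota_ok, role_admin, role_editor, role_viewer, session_fresh, token_valid} — 20 facts.

20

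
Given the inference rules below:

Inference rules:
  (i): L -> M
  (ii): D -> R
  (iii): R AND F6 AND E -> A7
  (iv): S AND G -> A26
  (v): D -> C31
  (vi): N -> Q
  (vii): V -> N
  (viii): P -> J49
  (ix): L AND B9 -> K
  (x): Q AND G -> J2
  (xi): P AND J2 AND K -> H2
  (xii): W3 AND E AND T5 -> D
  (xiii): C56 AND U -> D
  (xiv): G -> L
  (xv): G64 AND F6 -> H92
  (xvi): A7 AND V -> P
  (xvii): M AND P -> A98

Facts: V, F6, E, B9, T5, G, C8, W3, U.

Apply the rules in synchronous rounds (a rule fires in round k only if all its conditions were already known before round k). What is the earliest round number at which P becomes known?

4

Round 1: (vii) [V -> N]; (xii) [W3 AND E AND T5 -> D]; (xiv) [G -> L]. Adds N, D, L.
Round 2: (i) [L -> M]; (ii) [D -> R]; (v) [D -> C31]; (vi) [N -> Q]; (ix) [L AND B9 -> K]. Adds M, R, C31, Q, K.
Round 3: (iii) [R AND F6 AND E -> A7]; (x) [Q AND G -> J2]. Adds A7, J2.
Round 4: (xvi) [A7 AND V -> P]. Adds P.
P first appears in round 4.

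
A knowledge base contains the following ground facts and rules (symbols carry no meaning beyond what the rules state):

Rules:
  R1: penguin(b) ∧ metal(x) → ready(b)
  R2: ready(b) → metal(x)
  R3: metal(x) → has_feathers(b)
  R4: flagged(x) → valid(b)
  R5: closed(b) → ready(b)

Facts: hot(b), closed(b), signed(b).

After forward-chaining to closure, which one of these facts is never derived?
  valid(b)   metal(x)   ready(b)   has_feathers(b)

Round 1: R5 [closed(b) → ready(b)]. Adds ready(b).
Round 2: R2 [ready(b) → metal(x)]. Adds metal(x).
Round 3: R3 [metal(x) → has_feathers(b)]. Adds has_feathers(b).
Derived: has_feathers(b) (round 3), metal(x) (round 2), ready(b) (round 1). valid(b) never appears in any round.

valid(b)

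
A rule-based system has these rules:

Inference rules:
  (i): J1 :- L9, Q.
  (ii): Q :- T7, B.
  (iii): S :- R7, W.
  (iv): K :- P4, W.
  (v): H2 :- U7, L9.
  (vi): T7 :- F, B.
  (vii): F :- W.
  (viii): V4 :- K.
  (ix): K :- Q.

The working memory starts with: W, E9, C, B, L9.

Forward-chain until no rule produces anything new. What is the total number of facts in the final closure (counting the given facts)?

Round 1: (vii) [F :- W.]. Adds F.
Round 2: (vi) [T7 :- F, B.]. Adds T7.
Round 3: (ii) [Q :- T7, B.]. Adds Q.
Round 4: (i) [J1 :- L9, Q.]; (ix) [K :- Q.]. Adds J1, K.
Round 5: (viii) [V4 :- K.]. Adds V4.
Closure: {B, C, E9, F, J1, K, L9, Q, T7, V4, W} — 11 facts.

11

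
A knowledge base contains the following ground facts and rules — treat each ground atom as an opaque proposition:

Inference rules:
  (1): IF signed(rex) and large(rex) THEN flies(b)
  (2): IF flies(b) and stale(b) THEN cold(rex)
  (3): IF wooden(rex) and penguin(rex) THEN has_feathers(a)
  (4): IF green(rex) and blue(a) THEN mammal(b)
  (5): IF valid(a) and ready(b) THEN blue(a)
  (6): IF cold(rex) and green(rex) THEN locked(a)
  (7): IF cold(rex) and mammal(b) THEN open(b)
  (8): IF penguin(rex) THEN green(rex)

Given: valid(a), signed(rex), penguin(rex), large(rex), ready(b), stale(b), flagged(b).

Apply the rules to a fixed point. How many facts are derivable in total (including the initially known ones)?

Round 1 fires (1), (5), (8), giving flies(b), blue(a), green(rex).
Round 2 fires (2), (4), giving cold(rex), mammal(b).
Round 3 fires (6), (7), giving locked(a), open(b).
Closure: {blue(a), cold(rex), flagged(b), flies(b), green(rex), large(rex), locked(a), mammal(b), open(b), penguin(rex), ready(b), signed(rex), stale(b), valid(a)} — 14 facts.

14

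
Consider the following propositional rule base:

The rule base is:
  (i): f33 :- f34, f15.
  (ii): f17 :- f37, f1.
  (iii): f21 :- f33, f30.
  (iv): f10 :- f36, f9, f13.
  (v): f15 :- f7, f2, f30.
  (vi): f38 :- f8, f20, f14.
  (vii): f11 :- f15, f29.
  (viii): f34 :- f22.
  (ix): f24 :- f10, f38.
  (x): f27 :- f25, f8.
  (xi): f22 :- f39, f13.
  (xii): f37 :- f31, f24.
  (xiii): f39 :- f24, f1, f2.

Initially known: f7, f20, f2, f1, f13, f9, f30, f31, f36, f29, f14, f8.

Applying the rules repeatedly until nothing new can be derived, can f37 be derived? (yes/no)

yes

Round 1 — (iv), (v), (vi), derive f10, f15, f38.
Round 2 — (vii), (ix), derive f11, f24.
Round 3 — (xii), (xiii), derive f37, f39.
Round 4 — (ii), (xi), derive f17, f22.
Round 5 — (viii), derive f34.
Round 6 — (i), derive f33.
Round 7 — (iii), derive f21.
f37 appears in round 3, so it is derivable.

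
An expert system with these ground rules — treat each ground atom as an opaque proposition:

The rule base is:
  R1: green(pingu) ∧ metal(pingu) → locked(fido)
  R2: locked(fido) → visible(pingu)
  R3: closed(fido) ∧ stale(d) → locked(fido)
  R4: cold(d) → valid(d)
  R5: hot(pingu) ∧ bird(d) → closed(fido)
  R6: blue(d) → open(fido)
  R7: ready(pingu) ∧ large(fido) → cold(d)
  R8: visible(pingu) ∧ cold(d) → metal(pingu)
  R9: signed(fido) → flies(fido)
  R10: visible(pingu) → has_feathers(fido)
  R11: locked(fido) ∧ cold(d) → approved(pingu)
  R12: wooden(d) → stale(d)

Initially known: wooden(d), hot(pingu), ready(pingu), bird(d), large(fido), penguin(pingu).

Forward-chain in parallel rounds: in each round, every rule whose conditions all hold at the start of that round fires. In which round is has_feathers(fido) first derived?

4

[1] R5 [hot(pingu) ∧ bird(d) → closed(fido)]; R7 [ready(pingu) ∧ large(fido) → cold(d)]; R12 [wooden(d) → stale(d)]. ⇒ new: closed(fido), cold(d), stale(d).
[2] R3 [closed(fido) ∧ stale(d) → locked(fido)]; R4 [cold(d) → valid(d)]. ⇒ new: locked(fido), valid(d).
[3] R2 [locked(fido) → visible(pingu)]; R11 [locked(fido) ∧ cold(d) → approved(pingu)]. ⇒ new: visible(pingu), approved(pingu).
[4] R8 [visible(pingu) ∧ cold(d) → metal(pingu)]; R10 [visible(pingu) → has_feathers(fido)]. ⇒ new: metal(pingu), has_feathers(fido).
has_feathers(fido) first appears in round 4.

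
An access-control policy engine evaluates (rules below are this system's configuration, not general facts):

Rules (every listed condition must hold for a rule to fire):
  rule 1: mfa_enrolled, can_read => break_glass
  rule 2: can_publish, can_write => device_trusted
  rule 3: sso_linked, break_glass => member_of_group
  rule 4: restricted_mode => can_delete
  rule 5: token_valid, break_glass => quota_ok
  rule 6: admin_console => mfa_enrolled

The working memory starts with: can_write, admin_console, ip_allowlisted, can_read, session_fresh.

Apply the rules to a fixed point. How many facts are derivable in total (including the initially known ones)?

7

[1] rule 6 [admin_console => mfa_enrolled]. ⇒ new: mfa_enrolled.
[2] rule 1 [mfa_enrolled, can_read => break_glass]. ⇒ new: break_glass.
Closure: {admin_console, break_glass, can_read, can_write, ip_allowlisted, mfa_enrolled, session_fresh} — 7 facts.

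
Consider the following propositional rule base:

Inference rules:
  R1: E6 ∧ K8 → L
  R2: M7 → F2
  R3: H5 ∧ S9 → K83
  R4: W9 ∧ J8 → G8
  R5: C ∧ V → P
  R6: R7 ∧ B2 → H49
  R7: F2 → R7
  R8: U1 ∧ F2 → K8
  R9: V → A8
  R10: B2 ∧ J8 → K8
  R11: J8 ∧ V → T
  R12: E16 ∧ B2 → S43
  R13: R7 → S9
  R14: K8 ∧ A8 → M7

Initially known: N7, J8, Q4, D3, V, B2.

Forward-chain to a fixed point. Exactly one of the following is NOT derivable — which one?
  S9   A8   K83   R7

K83

Round 1 — R9, R10, R11, derive A8, K8, T.
Round 2 — R14, derive M7.
Round 3 — R2, derive F2.
Round 4 — R7, derive R7.
Round 5 — R6, R13, derive H49, S9.
Derived: R7 (round 4), A8 (round 1), S9 (round 5). K83 never appears in any round.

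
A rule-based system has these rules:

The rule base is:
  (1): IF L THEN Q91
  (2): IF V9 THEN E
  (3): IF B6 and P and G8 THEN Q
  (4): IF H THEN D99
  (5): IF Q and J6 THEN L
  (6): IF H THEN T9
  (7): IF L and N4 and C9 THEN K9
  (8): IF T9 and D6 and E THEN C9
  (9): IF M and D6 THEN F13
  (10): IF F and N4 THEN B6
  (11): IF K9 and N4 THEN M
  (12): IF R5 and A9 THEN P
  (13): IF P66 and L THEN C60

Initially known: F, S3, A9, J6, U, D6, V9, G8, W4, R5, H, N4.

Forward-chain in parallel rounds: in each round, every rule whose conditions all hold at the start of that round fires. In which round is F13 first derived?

6

Round 1: (2) [IF V9 THEN E]; (4) [IF H THEN D99]; (6) [IF H THEN T9]; (10) [IF F and N4 THEN B6]; (12) [IF R5 and A9 THEN P]. Adds E, D99, T9, B6, P.
Round 2: (3) [IF B6 and P and G8 THEN Q]; (8) [IF T9 and D6 and E THEN C9]. Adds Q, C9.
Round 3: (5) [IF Q and J6 THEN L]. Adds L.
Round 4: (1) [IF L THEN Q91]; (7) [IF L and N4 and C9 THEN K9]. Adds Q91, K9.
Round 5: (11) [IF K9 and N4 THEN M]. Adds M.
Round 6: (9) [IF M and D6 THEN F13]. Adds F13.
F13 first appears in round 6.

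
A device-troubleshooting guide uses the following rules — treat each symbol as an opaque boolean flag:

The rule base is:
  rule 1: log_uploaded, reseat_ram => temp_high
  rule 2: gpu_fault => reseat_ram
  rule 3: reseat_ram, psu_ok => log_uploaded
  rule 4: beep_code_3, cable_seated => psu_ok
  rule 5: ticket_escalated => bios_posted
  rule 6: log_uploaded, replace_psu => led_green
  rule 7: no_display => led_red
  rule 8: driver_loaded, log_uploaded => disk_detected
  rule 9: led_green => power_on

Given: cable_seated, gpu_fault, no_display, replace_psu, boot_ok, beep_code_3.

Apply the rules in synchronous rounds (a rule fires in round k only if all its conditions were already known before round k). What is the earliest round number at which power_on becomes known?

Round 1: rule 2 [gpu_fault => reseat_ram]; rule 4 [beep_code_3, cable_seated => psu_ok]; rule 7 [no_display => led_red]. Adds reseat_ram, psu_ok, led_red.
Round 2: rule 3 [reseat_ram, psu_ok => log_uploaded]. Adds log_uploaded.
Round 3: rule 1 [log_uploaded, reseat_ram => temp_high]; rule 6 [log_uploaded, replace_psu => led_green]. Adds temp_high, led_green.
Round 4: rule 9 [led_green => power_on]. Adds power_on.
power_on first appears in round 4.

4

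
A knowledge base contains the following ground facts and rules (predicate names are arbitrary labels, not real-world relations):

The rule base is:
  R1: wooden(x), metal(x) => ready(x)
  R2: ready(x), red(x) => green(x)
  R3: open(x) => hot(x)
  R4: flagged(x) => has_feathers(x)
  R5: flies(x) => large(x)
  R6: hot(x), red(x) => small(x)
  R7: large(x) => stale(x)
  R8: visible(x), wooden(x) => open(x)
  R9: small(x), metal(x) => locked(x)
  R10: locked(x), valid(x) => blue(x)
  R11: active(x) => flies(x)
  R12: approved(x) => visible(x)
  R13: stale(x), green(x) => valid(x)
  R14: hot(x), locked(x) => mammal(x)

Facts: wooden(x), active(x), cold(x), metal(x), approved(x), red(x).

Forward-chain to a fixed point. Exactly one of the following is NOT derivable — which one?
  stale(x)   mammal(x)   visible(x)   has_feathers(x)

Round 1 fires R1, R11, R12, giving ready(x), flies(x), visible(x).
Round 2 fires R2, R5, R8, giving green(x), large(x), open(x).
Round 3 fires R3, R7, giving hot(x), stale(x).
Round 4 fires R6, R13, giving small(x), valid(x).
Round 5 fires R9, giving locked(x).
Round 6 fires R10, R14, giving blue(x), mammal(x).
Derived: stale(x) (round 3), mammal(x) (round 6), visible(x) (round 1). has_feathers(x) never appears in any round.

has_feathers(x)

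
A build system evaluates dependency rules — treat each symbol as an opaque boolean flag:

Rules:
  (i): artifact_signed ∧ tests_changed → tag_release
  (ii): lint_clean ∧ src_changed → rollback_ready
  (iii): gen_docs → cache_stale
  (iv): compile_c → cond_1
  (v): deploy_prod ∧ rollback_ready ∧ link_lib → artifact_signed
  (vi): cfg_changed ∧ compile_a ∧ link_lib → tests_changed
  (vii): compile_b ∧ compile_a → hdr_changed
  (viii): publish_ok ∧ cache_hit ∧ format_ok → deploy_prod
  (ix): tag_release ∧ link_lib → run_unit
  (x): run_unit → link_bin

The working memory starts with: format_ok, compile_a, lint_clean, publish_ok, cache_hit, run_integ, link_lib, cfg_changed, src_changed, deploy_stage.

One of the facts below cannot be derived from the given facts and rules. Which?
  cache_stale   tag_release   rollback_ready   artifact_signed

Round 1: (ii) [lint_clean ∧ src_changed → rollback_ready]; (vi) [cfg_changed ∧ compile_a ∧ link_lib → tests_changed]; (viii) [publish_ok ∧ cache_hit ∧ format_ok → deploy_prod]. Adds rollback_ready, tests_changed, deploy_prod.
Round 2: (v) [deploy_prod ∧ rollback_ready ∧ link_lib → artifact_signed]. Adds artifact_signed.
Round 3: (i) [artifact_signed ∧ tests_changed → tag_release]. Adds tag_release.
Round 4: (ix) [tag_release ∧ link_lib → run_unit]. Adds run_unit.
Round 5: (x) [run_unit → link_bin]. Adds link_bin.
Derived: rollback_ready (round 1), tag_release (round 3), artifact_signed (round 2). cache_stale never appears in any round.

cache_stale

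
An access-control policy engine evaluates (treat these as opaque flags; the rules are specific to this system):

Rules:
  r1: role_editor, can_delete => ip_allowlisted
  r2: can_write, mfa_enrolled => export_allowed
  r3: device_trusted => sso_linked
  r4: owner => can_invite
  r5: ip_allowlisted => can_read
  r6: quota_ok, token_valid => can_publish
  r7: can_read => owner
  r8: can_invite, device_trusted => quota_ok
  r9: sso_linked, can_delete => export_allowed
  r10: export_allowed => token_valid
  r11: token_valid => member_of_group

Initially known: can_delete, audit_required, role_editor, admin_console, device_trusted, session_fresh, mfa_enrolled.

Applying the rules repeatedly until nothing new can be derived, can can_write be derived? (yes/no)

Round 1: r1 [role_editor, can_delete => ip_allowlisted]; r3 [device_trusted => sso_linked]. Adds ip_allowlisted, sso_linked.
Round 2: r5 [ip_allowlisted => can_read]; r9 [sso_linked, can_delete => export_allowed]. Adds can_read, export_allowed.
Round 3: r7 [can_read => owner]; r10 [export_allowed => token_valid]. Adds owner, token_valid.
Round 4: r4 [owner => can_invite]; r11 [token_valid => member_of_group]. Adds can_invite, member_of_group.
Round 5: r8 [can_invite, device_trusted => quota_ok]. Adds quota_ok.
Round 6: r6 [quota_ok, token_valid => can_publish]. Adds can_publish.
Fixed point reached. No rule has can_write as a consequent, and it is not given.

no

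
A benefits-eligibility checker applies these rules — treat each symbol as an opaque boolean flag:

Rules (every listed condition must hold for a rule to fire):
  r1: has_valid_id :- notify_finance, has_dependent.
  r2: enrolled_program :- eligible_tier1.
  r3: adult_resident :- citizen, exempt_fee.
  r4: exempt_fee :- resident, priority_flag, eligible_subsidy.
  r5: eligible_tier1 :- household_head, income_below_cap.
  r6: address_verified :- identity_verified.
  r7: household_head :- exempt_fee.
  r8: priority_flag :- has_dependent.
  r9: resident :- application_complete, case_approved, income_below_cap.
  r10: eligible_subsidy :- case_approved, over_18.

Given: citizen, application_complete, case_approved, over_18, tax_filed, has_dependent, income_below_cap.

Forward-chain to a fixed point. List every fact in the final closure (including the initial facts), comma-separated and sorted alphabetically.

adult_resident, application_complete, case_approved, citizen, eligible_subsidy, eligible_tier1, enrolled_program, exempt_fee, has_dependent, household_head, income_below_cap, over_18, priority_flag, resident, tax_filed

Round 1 fires r8, r9, r10, giving priority_flag, resident, eligible_subsidy.
Round 2 fires r4, giving exempt_fee.
Round 3 fires r3, r7, giving adult_resident, household_head.
Round 4 fires r5, giving eligible_tier1.
Round 5 fires r2, giving enrolled_program.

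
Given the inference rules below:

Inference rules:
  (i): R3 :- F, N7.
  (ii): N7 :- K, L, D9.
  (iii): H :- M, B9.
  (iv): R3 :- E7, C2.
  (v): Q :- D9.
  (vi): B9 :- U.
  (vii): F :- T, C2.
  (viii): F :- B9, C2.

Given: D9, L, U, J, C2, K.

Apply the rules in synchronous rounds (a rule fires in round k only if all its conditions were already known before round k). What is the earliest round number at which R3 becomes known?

3

Round 1 — (ii), (v), (vi), derive N7, Q, B9.
Round 2 — (viii), derive F.
Round 3 — (i), derive R3.
R3 first appears in round 3.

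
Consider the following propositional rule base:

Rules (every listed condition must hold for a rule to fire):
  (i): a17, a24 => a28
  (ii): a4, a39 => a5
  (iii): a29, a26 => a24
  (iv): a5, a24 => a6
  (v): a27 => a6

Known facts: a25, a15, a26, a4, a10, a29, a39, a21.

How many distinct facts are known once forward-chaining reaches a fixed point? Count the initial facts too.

11

Round 1 fires (ii), (iii), giving a5, a24.
Round 2 fires (iv), giving a6.
Closure: {a10, a15, a21, a24, a25, a26, a29, a39, a4, a5, a6} — 11 facts.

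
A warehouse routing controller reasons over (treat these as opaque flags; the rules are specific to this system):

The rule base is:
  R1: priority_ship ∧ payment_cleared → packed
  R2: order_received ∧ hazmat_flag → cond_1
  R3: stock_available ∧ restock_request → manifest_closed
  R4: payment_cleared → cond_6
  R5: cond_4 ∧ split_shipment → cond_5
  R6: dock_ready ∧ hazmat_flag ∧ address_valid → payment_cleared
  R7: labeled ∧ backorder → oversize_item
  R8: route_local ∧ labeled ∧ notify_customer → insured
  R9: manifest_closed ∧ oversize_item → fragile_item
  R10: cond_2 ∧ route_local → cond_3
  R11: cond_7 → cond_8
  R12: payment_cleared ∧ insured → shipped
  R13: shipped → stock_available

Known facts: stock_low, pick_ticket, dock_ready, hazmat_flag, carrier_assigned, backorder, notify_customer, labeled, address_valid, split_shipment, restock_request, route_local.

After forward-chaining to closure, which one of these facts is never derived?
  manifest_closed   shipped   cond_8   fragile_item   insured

Round 1 — R6, R7, R8, derive payment_cleared, oversize_item, insured.
Round 2 — R4, R12, derive cond_6, shipped.
Round 3 — R13, derive stock_available.
Round 4 — R3, derive manifest_closed.
Round 5 — R9, derive fragile_item.
Derived: insured (round 1), fragile_item (round 5), manifest_closed (round 4), shipped (round 2). cond_8 never appears in any round.

cond_8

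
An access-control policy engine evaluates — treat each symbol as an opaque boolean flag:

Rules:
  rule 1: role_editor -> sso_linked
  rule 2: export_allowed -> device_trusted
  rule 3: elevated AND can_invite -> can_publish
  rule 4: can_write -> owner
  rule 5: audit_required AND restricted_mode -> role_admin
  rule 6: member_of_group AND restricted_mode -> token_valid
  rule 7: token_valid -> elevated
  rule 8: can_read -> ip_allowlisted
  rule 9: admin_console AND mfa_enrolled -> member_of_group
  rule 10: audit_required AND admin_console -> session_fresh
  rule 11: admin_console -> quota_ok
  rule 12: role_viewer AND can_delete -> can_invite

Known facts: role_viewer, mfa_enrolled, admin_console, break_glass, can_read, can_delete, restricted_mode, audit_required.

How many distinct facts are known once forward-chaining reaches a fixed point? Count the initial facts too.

17

Round 1 fires rule 5, rule 8, rule 9, rule 10, rule 11, rule 12, giving role_admin, ip_allowlisted, member_of_group, session_fresh, quota_ok, can_invite.
Round 2 fires rule 6, giving token_valid.
Round 3 fires rule 7, giving elevated.
Round 4 fires rule 3, giving can_publish.
Closure: {admin_console, audit_required, break_glass, can_delete, can_invite, can_publish, can_read, elevated, ip_allowlisted, member_of_group, mfa_enrolled, quota_ok, restricted_mode, role_admin, role_viewer, session_fresh, token_valid} — 17 facts.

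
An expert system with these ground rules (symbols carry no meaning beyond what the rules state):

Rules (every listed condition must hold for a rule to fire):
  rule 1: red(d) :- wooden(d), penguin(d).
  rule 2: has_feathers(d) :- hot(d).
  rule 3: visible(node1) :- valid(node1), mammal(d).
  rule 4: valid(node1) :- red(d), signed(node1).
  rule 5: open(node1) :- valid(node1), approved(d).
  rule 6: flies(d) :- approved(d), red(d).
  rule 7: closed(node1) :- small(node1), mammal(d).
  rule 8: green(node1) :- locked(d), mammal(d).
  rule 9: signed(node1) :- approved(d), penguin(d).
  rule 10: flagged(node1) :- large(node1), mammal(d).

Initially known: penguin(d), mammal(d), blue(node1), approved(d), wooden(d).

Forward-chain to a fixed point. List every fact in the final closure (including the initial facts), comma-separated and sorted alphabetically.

Round 1 — rule 1, rule 9, derive red(d), signed(node1).
Round 2 — rule 4, rule 6, derive valid(node1), flies(d).
Round 3 — rule 3, rule 5, derive visible(node1), open(node1).

approved(d), blue(node1), flies(d), mammal(d), open(node1), penguin(d), red(d), signed(node1), valid(node1), visible(node1), wooden(d)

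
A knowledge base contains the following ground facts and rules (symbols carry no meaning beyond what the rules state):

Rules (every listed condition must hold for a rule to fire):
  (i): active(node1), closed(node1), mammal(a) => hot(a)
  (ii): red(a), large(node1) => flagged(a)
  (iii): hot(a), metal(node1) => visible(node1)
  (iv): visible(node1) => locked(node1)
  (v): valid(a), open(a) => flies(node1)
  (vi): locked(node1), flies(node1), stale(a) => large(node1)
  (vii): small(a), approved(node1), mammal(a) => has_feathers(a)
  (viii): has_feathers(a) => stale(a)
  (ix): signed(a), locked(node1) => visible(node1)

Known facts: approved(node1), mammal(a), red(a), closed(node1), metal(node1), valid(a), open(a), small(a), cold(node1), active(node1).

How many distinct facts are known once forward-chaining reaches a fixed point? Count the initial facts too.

18

[1] (i) [active(node1), closed(node1), mammal(a) => hot(a)]; (v) [valid(a), open(a) => flies(node1)]; (vii) [small(a), approved(node1), mammal(a) => has_feathers(a)]. ⇒ new: hot(a), flies(node1), has_feathers(a).
[2] (iii) [hot(a), metal(node1) => visible(node1)]; (viii) [has_feathers(a) => stale(a)]. ⇒ new: visible(node1), stale(a).
[3] (iv) [visible(node1) => locked(node1)]. ⇒ new: locked(node1).
[4] (vi) [locked(node1), flies(node1), stale(a) => large(node1)]. ⇒ new: large(node1).
[5] (ii) [red(a), large(node1) => flagged(a)]. ⇒ new: flagged(a).
Closure: {active(node1), approved(node1), closed(node1), cold(node1), flagged(a), flies(node1), has_feathers(a), hot(a), large(node1), locked(node1), mammal(a), metal(node1), open(a), red(a), small(a), stale(a), valid(a), visible(node1)} — 18 facts.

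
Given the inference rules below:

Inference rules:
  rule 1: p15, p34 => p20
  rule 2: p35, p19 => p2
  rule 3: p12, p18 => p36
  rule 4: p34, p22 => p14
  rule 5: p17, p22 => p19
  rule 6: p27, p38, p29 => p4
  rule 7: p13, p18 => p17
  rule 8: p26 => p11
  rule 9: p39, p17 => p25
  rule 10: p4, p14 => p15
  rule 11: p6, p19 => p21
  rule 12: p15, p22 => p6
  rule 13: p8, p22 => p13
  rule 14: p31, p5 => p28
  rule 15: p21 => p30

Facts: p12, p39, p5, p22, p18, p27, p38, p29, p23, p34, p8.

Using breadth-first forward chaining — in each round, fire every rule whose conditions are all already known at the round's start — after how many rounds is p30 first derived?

Round 1: rule 3 [p12, p18 => p36]; rule 4 [p34, p22 => p14]; rule 6 [p27, p38, p29 => p4]; rule 13 [p8, p22 => p13]. New: p36, p14, p4, p13.
Round 2: rule 7 [p13, p18 => p17]; rule 10 [p4, p14 => p15]. New: p17, p15.
Round 3: rule 1 [p15, p34 => p20]; rule 5 [p17, p22 => p19]; rule 9 [p39, p17 => p25]; rule 12 [p15, p22 => p6]. New: p20, p19, p25, p6.
Round 4: rule 11 [p6, p19 => p21]. New: p21.
Round 5: rule 15 [p21 => p30]. New: p30.
p30 first appears in round 5.

5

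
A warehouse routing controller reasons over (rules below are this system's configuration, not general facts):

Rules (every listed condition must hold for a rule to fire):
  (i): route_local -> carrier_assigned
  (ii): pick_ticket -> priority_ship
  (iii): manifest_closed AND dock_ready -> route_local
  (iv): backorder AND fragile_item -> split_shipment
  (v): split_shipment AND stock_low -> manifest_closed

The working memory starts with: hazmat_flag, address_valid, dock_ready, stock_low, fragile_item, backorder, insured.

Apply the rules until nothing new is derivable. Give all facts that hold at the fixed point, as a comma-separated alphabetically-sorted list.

address_valid, backorder, carrier_assigned, dock_ready, fragile_item, hazmat_flag, insured, manifest_closed, route_local, split_shipment, stock_low

Round 1 fires (iv), giving split_shipment.
Round 2 fires (v), giving manifest_closed.
Round 3 fires (iii), giving route_local.
Round 4 fires (i), giving carrier_assigned.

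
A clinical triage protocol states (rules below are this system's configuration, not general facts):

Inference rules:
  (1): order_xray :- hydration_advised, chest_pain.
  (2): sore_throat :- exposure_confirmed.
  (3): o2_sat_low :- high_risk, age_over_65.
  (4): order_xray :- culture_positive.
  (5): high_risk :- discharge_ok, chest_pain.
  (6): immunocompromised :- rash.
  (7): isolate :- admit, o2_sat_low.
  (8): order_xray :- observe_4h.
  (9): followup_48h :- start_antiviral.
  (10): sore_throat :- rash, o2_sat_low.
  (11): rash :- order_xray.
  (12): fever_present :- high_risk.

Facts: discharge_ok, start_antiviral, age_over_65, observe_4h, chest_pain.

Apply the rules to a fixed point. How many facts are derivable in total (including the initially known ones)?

13

Round 1: (5) [high_risk :- discharge_ok, chest_pain.]; (8) [order_xray :- observe_4h.]; (9) [followup_48h :- start_antiviral.]. Adds high_risk, order_xray, followup_48h.
Round 2: (3) [o2_sat_low :- high_risk, age_over_65.]; (11) [rash :- order_xray.]; (12) [fever_present :- high_risk.]. Adds o2_sat_low, rash, fever_present.
Round 3: (6) [immunocompromised :- rash.]; (10) [sore_throat :- rash, o2_sat_low.]. Adds immunocompromised, sore_throat.
Closure: {age_over_65, chest_pain, discharge_ok, fever_present, followup_48h, high_risk, immunocompromised, o2_sat_low, observe_4h, order_xray, rash, sore_throat, start_antiviral} — 13 facts.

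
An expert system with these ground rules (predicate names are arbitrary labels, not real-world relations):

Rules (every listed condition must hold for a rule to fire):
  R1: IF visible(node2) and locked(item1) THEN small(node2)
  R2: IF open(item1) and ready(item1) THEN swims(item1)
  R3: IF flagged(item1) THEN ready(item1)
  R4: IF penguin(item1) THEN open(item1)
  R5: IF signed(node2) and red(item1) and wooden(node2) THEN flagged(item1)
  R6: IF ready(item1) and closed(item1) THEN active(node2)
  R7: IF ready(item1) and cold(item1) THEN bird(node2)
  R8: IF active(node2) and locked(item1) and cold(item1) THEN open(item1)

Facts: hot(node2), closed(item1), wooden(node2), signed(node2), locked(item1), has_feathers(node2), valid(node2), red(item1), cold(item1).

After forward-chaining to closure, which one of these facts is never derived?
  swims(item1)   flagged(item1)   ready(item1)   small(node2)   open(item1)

small(node2)

Round 1: R5 [IF signed(node2) and red(item1) and wooden(node2) THEN flagged(item1)]. New: flagged(item1).
Round 2: R3 [IF flagged(item1) THEN ready(item1)]. New: ready(item1).
Round 3: R6 [IF ready(item1) and closed(item1) THEN active(node2)]; R7 [IF ready(item1) and cold(item1) THEN bird(node2)]. New: active(node2), bird(node2).
Round 4: R8 [IF active(node2) and locked(item1) and cold(item1) THEN open(item1)]. New: open(item1).
Round 5: R2 [IF open(item1) and ready(item1) THEN swims(item1)]. New: swims(item1).
Derived: flagged(item1) (round 1), swims(item1) (round 5), open(item1) (round 4), ready(item1) (round 2). small(node2) never appears in any round.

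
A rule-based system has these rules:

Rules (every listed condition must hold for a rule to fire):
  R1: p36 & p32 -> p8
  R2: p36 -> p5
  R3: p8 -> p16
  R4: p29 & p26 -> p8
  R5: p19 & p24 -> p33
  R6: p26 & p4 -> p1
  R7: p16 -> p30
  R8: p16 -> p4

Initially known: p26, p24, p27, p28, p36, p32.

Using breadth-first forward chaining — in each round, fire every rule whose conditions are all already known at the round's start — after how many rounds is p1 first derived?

4

Round 1: R1 [p36 & p32 -> p8]; R2 [p36 -> p5]. Adds p8, p5.
Round 2: R3 [p8 -> p16]. Adds p16.
Round 3: R7 [p16 -> p30]; R8 [p16 -> p4]. Adds p30, p4.
Round 4: R6 [p26 & p4 -> p1]. Adds p1.
p1 first appears in round 4.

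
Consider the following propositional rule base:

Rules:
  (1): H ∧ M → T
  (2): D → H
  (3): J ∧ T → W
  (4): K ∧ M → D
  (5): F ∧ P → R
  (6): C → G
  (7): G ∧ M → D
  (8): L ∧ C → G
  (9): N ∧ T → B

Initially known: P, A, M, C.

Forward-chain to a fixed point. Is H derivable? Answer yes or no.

Round 1: (6) [C → G]. New: G.
Round 2: (7) [G ∧ M → D]. New: D.
Round 3: (2) [D → H]. New: H.
Round 4: (1) [H ∧ M → T]. New: T.
H appears in round 3, so it is derivable.

yes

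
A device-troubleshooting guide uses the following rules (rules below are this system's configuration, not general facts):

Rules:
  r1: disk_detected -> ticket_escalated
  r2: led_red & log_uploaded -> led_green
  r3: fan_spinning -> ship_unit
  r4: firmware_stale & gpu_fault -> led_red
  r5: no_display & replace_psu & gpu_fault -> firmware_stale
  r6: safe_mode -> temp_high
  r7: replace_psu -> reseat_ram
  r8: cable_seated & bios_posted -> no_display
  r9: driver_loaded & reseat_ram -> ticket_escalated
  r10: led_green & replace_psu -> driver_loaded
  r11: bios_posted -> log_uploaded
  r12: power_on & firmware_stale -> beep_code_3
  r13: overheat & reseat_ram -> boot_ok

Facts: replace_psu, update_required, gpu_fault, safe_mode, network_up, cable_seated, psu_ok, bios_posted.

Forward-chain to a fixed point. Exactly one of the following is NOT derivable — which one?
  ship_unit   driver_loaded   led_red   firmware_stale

ship_unit

Round 1: r6 [safe_mode -> temp_high]; r7 [replace_psu -> reseat_ram]; r8 [cable_seated & bios_posted -> no_display]; r11 [bios_posted -> log_uploaded]. Adds temp_high, reseat_ram, no_display, log_uploaded.
Round 2: r5 [no_display & replace_psu & gpu_fault -> firmware_stale]. Adds firmware_stale.
Round 3: r4 [firmware_stale & gpu_fault -> led_red]. Adds led_red.
Round 4: r2 [led_red & log_uploaded -> led_green]. Adds led_green.
Round 5: r10 [led_green & replace_psu -> driver_loaded]. Adds driver_loaded.
Round 6: r9 [driver_loaded & reseat_ram -> ticket_escalated]. Adds ticket_escalated.
Derived: firmware_stale (round 2), led_red (round 3), driver_loaded (round 5). ship_unit never appears in any round.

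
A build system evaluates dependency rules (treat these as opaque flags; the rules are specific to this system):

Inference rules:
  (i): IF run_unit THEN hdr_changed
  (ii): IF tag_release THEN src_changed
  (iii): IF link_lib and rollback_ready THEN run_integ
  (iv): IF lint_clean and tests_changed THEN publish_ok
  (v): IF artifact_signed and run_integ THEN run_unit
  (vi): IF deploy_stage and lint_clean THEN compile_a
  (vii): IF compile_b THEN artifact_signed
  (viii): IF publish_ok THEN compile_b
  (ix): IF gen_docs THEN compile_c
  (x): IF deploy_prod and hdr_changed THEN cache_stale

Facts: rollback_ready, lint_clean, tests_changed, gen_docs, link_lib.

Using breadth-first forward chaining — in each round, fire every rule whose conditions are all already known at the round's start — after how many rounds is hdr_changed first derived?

5

Round 1: (iii) [IF link_lib and rollback_ready THEN run_integ]; (iv) [IF lint_clean and tests_changed THEN publish_ok]; (ix) [IF gen_docs THEN compile_c]. Adds run_integ, publish_ok, compile_c.
Round 2: (viii) [IF publish_ok THEN compile_b]. Adds compile_b.
Round 3: (vii) [IF compile_b THEN artifact_signed]. Adds artifact_signed.
Round 4: (v) [IF artifact_signed and run_integ THEN run_unit]. Adds run_unit.
Round 5: (i) [IF run_unit THEN hdr_changed]. Adds hdr_changed.
hdr_changed first appears in round 5.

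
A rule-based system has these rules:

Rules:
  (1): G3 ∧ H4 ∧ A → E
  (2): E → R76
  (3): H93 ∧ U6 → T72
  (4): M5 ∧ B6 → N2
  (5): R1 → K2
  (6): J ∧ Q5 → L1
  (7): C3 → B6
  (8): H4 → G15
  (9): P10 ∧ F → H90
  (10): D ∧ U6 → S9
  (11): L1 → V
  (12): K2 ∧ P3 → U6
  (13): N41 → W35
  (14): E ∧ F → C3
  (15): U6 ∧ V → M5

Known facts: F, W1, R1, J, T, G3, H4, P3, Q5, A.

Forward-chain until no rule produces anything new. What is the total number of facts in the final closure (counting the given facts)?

21

Round 1: (1) [G3 ∧ H4 ∧ A → E]; (5) [R1 → K2]; (6) [J ∧ Q5 → L1]; (8) [H4 → G15]. Adds E, K2, L1, G15.
Round 2: (2) [E → R76]; (11) [L1 → V]; (12) [K2 ∧ P3 → U6]; (14) [E ∧ F → C3]. Adds R76, V, U6, C3.
Round 3: (7) [C3 → B6]; (15) [U6 ∧ V → M5]. Adds B6, M5.
Round 4: (4) [M5 ∧ B6 → N2]. Adds N2.
Closure: {A, B6, C3, E, F, G15, G3, H4, J, K2, L1, M5, N2, P3, Q5, R1, R76, T, U6, V, W1} — 21 facts.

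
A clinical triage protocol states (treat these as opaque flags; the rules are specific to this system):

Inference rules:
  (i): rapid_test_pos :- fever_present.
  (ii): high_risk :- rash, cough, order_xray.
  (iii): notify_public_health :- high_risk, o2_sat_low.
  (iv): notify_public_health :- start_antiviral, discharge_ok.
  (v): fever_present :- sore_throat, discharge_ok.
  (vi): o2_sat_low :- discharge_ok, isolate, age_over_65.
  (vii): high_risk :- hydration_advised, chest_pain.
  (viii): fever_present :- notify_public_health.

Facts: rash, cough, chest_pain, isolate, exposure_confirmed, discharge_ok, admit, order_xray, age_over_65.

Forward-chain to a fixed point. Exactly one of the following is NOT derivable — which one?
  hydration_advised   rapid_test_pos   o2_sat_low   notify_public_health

hydration_advised

Round 1 — (ii), (vi), derive high_risk, o2_sat_low.
Round 2 — (iii), derive notify_public_health.
Round 3 — (viii), derive fever_present.
Round 4 — (i), derive rapid_test_pos.
Derived: notify_public_health (round 2), rapid_test_pos (round 4), o2_sat_low (round 1). hydration_advised never appears in any round.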